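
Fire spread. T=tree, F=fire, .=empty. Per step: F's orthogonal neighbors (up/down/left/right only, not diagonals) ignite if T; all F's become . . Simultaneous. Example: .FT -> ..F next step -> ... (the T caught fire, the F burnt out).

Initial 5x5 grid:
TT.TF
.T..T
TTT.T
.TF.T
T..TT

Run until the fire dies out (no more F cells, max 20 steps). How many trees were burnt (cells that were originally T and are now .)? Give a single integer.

Answer: 13

Derivation:
Step 1: +4 fires, +2 burnt (F count now 4)
Step 2: +2 fires, +4 burnt (F count now 2)
Step 3: +3 fires, +2 burnt (F count now 3)
Step 4: +2 fires, +3 burnt (F count now 2)
Step 5: +2 fires, +2 burnt (F count now 2)
Step 6: +0 fires, +2 burnt (F count now 0)
Fire out after step 6
Initially T: 14, now '.': 24
Total burnt (originally-T cells now '.'): 13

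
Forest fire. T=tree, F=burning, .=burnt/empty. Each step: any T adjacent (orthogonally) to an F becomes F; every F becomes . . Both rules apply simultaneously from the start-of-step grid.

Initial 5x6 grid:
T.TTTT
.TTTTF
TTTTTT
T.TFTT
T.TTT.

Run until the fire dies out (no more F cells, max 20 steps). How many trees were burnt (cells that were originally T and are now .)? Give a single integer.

Step 1: +7 fires, +2 burnt (F count now 7)
Step 2: +7 fires, +7 burnt (F count now 7)
Step 3: +3 fires, +7 burnt (F count now 3)
Step 4: +3 fires, +3 burnt (F count now 3)
Step 5: +1 fires, +3 burnt (F count now 1)
Step 6: +1 fires, +1 burnt (F count now 1)
Step 7: +0 fires, +1 burnt (F count now 0)
Fire out after step 7
Initially T: 23, now '.': 29
Total burnt (originally-T cells now '.'): 22

Answer: 22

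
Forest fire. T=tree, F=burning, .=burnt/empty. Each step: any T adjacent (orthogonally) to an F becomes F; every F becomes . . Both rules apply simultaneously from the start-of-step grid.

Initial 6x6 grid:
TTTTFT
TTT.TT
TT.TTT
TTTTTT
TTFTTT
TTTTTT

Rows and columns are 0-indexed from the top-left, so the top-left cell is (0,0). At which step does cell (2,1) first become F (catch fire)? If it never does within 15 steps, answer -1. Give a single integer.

Step 1: cell (2,1)='T' (+7 fires, +2 burnt)
Step 2: cell (2,1)='T' (+9 fires, +7 burnt)
Step 3: cell (2,1)='F' (+10 fires, +9 burnt)
  -> target ignites at step 3
Step 4: cell (2,1)='.' (+5 fires, +10 burnt)
Step 5: cell (2,1)='.' (+1 fires, +5 burnt)
Step 6: cell (2,1)='.' (+0 fires, +1 burnt)
  fire out at step 6

3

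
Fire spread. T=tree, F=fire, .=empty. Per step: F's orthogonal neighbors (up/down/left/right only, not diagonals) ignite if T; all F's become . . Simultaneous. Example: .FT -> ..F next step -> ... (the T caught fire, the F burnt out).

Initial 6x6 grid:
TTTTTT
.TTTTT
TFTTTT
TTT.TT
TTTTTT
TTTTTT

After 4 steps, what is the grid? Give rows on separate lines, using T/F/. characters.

Step 1: 4 trees catch fire, 1 burn out
  TTTTTT
  .FTTTT
  F.FTTT
  TFT.TT
  TTTTTT
  TTTTTT
Step 2: 6 trees catch fire, 4 burn out
  TFTTTT
  ..FTTT
  ...FTT
  F.F.TT
  TFTTTT
  TTTTTT
Step 3: 7 trees catch fire, 6 burn out
  F.FTTT
  ...FTT
  ....FT
  ....TT
  F.FTTT
  TFTTTT
Step 4: 7 trees catch fire, 7 burn out
  ...FTT
  ....FT
  .....F
  ....FT
  ...FTT
  F.FTTT

...FTT
....FT
.....F
....FT
...FTT
F.FTTT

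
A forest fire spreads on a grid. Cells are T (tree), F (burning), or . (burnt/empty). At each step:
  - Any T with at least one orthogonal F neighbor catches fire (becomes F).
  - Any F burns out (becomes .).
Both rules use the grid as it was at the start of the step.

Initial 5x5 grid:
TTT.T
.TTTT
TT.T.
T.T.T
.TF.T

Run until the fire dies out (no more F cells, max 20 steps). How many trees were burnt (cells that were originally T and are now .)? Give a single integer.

Answer: 2

Derivation:
Step 1: +2 fires, +1 burnt (F count now 2)
Step 2: +0 fires, +2 burnt (F count now 0)
Fire out after step 2
Initially T: 16, now '.': 11
Total burnt (originally-T cells now '.'): 2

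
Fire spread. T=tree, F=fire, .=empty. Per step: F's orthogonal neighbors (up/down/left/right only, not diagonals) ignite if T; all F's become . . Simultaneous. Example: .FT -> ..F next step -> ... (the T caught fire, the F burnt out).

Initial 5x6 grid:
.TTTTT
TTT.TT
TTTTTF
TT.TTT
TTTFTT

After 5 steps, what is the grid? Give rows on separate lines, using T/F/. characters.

Step 1: 6 trees catch fire, 2 burn out
  .TTTTT
  TTT.TF
  TTTTF.
  TT.FTF
  TTF.FT
Step 2: 6 trees catch fire, 6 burn out
  .TTTTF
  TTT.F.
  TTTF..
  TT..F.
  TF...F
Step 3: 4 trees catch fire, 6 burn out
  .TTTF.
  TTT...
  TTF...
  TF....
  F.....
Step 4: 4 trees catch fire, 4 burn out
  .TTF..
  TTF...
  TF....
  F.....
  ......
Step 5: 3 trees catch fire, 4 burn out
  .TF...
  TF....
  F.....
  ......
  ......

.TF...
TF....
F.....
......
......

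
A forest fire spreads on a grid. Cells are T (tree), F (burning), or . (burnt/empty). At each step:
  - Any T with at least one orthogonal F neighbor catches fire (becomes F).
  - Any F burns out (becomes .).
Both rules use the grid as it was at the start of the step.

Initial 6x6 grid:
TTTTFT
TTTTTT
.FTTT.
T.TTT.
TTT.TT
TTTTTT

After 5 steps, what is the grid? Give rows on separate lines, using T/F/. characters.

Step 1: 5 trees catch fire, 2 burn out
  TTTF.F
  TFTTFT
  ..FTT.
  T.TTT.
  TTT.TT
  TTTTTT
Step 2: 9 trees catch fire, 5 burn out
  TFF...
  F.FF.F
  ...FF.
  T.FTT.
  TTT.TT
  TTTTTT
Step 3: 4 trees catch fire, 9 burn out
  F.....
  ......
  ......
  T..FF.
  TTF.TT
  TTTTTT
Step 4: 3 trees catch fire, 4 burn out
  ......
  ......
  ......
  T.....
  TF..FT
  TTFTTT
Step 5: 5 trees catch fire, 3 burn out
  ......
  ......
  ......
  T.....
  F....F
  TF.FFT

......
......
......
T.....
F....F
TF.FFT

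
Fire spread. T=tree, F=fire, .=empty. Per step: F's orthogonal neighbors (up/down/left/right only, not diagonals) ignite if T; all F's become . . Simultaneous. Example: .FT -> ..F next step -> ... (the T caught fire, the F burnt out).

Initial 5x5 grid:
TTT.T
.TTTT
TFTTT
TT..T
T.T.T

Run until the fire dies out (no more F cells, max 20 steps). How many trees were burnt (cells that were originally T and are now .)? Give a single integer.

Answer: 17

Derivation:
Step 1: +4 fires, +1 burnt (F count now 4)
Step 2: +4 fires, +4 burnt (F count now 4)
Step 3: +5 fires, +4 burnt (F count now 5)
Step 4: +2 fires, +5 burnt (F count now 2)
Step 5: +2 fires, +2 burnt (F count now 2)
Step 6: +0 fires, +2 burnt (F count now 0)
Fire out after step 6
Initially T: 18, now '.': 24
Total burnt (originally-T cells now '.'): 17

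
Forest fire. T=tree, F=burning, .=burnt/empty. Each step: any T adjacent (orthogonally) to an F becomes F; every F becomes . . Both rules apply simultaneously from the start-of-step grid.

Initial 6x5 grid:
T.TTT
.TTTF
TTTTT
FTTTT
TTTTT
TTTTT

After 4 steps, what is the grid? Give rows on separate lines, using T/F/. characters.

Step 1: 6 trees catch fire, 2 burn out
  T.TTF
  .TTF.
  FTTTF
  .FTTT
  FTTTT
  TTTTT
Step 2: 8 trees catch fire, 6 burn out
  T.TF.
  .TF..
  .FTF.
  ..FTF
  .FTTT
  FTTTT
Step 3: 7 trees catch fire, 8 burn out
  T.F..
  .F...
  ..F..
  ...F.
  ..FTF
  .FTTT
Step 4: 3 trees catch fire, 7 burn out
  T....
  .....
  .....
  .....
  ...F.
  ..FTF

T....
.....
.....
.....
...F.
..FTF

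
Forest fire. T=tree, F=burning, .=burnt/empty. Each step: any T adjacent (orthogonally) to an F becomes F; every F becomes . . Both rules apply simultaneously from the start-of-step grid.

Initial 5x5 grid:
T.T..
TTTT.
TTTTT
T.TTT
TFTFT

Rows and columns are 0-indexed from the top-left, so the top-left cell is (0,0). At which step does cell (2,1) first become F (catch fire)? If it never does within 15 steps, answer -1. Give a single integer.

Step 1: cell (2,1)='T' (+4 fires, +2 burnt)
Step 2: cell (2,1)='T' (+4 fires, +4 burnt)
Step 3: cell (2,1)='T' (+4 fires, +4 burnt)
Step 4: cell (2,1)='F' (+3 fires, +4 burnt)
  -> target ignites at step 4
Step 5: cell (2,1)='.' (+3 fires, +3 burnt)
Step 6: cell (2,1)='.' (+0 fires, +3 burnt)
  fire out at step 6

4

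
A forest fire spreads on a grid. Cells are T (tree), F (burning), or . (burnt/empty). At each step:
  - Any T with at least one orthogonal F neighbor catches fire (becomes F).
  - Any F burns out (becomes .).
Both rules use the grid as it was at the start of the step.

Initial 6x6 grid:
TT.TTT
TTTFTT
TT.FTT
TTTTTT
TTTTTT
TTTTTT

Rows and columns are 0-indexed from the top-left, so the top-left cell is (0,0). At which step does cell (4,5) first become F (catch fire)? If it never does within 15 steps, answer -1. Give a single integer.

Step 1: cell (4,5)='T' (+5 fires, +2 burnt)
Step 2: cell (4,5)='T' (+7 fires, +5 burnt)
Step 3: cell (4,5)='T' (+9 fires, +7 burnt)
Step 4: cell (4,5)='F' (+7 fires, +9 burnt)
  -> target ignites at step 4
Step 5: cell (4,5)='.' (+3 fires, +7 burnt)
Step 6: cell (4,5)='.' (+1 fires, +3 burnt)
Step 7: cell (4,5)='.' (+0 fires, +1 burnt)
  fire out at step 7

4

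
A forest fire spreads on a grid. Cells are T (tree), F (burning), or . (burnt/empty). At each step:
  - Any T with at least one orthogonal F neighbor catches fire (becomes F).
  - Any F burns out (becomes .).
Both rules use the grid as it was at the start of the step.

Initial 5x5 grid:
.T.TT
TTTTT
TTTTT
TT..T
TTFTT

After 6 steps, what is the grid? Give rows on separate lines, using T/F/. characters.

Step 1: 2 trees catch fire, 1 burn out
  .T.TT
  TTTTT
  TTTTT
  TT..T
  TF.FT
Step 2: 3 trees catch fire, 2 burn out
  .T.TT
  TTTTT
  TTTTT
  TF..T
  F...F
Step 3: 3 trees catch fire, 3 burn out
  .T.TT
  TTTTT
  TFTTT
  F...F
  .....
Step 4: 4 trees catch fire, 3 burn out
  .T.TT
  TFTTT
  F.FTF
  .....
  .....
Step 5: 5 trees catch fire, 4 burn out
  .F.TT
  F.FTF
  ...F.
  .....
  .....
Step 6: 2 trees catch fire, 5 burn out
  ...TF
  ...F.
  .....
  .....
  .....

...TF
...F.
.....
.....
.....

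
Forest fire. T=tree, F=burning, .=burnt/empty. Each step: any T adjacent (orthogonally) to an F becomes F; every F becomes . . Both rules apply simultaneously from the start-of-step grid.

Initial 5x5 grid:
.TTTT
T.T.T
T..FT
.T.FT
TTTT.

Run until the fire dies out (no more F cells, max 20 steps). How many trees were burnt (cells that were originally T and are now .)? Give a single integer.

Answer: 13

Derivation:
Step 1: +3 fires, +2 burnt (F count now 3)
Step 2: +2 fires, +3 burnt (F count now 2)
Step 3: +2 fires, +2 burnt (F count now 2)
Step 4: +3 fires, +2 burnt (F count now 3)
Step 5: +1 fires, +3 burnt (F count now 1)
Step 6: +2 fires, +1 burnt (F count now 2)
Step 7: +0 fires, +2 burnt (F count now 0)
Fire out after step 7
Initially T: 15, now '.': 23
Total burnt (originally-T cells now '.'): 13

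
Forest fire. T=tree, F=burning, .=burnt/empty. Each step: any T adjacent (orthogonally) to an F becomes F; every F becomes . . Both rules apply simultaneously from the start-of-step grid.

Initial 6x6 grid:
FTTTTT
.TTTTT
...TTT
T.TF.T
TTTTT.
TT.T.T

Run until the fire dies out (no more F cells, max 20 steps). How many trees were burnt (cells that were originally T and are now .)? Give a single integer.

Answer: 24

Derivation:
Step 1: +4 fires, +2 burnt (F count now 4)
Step 2: +7 fires, +4 burnt (F count now 7)
Step 3: +5 fires, +7 burnt (F count now 5)
Step 4: +5 fires, +5 burnt (F count now 5)
Step 5: +3 fires, +5 burnt (F count now 3)
Step 6: +0 fires, +3 burnt (F count now 0)
Fire out after step 6
Initially T: 25, now '.': 35
Total burnt (originally-T cells now '.'): 24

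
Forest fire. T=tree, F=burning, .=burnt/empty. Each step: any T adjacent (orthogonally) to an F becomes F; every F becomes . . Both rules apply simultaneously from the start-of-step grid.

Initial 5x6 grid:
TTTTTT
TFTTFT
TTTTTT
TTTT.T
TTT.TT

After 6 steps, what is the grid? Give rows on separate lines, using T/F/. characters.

Step 1: 8 trees catch fire, 2 burn out
  TFTTFT
  F.FF.F
  TFTTFT
  TTTT.T
  TTT.TT
Step 2: 9 trees catch fire, 8 burn out
  F.FF.F
  ......
  F.FF.F
  TFTT.T
  TTT.TT
Step 3: 5 trees catch fire, 9 burn out
  ......
  ......
  ......
  F.FF.F
  TFT.TT
Step 4: 3 trees catch fire, 5 burn out
  ......
  ......
  ......
  ......
  F.F.TF
Step 5: 1 trees catch fire, 3 burn out
  ......
  ......
  ......
  ......
  ....F.
Step 6: 0 trees catch fire, 1 burn out
  ......
  ......
  ......
  ......
  ......

......
......
......
......
......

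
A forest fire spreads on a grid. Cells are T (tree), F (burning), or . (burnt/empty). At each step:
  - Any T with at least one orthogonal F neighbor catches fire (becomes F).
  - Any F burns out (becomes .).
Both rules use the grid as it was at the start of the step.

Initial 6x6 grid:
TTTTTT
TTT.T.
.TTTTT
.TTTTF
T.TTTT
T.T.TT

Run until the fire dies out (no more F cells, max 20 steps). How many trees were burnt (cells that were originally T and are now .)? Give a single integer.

Answer: 26

Derivation:
Step 1: +3 fires, +1 burnt (F count now 3)
Step 2: +4 fires, +3 burnt (F count now 4)
Step 3: +5 fires, +4 burnt (F count now 5)
Step 4: +4 fires, +5 burnt (F count now 4)
Step 5: +5 fires, +4 burnt (F count now 5)
Step 6: +2 fires, +5 burnt (F count now 2)
Step 7: +2 fires, +2 burnt (F count now 2)
Step 8: +1 fires, +2 burnt (F count now 1)
Step 9: +0 fires, +1 burnt (F count now 0)
Fire out after step 9
Initially T: 28, now '.': 34
Total burnt (originally-T cells now '.'): 26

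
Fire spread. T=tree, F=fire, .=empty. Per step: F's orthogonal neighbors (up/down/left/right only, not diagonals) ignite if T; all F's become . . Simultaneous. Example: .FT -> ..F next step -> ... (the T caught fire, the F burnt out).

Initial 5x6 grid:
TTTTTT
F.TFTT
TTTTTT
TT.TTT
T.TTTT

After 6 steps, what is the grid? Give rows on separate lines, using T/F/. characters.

Step 1: 6 trees catch fire, 2 burn out
  FTTFTT
  ..F.FT
  FTTFTT
  TT.TTT
  T.TTTT
Step 2: 9 trees catch fire, 6 burn out
  .FF.FT
  .....F
  .FF.FT
  FT.FTT
  T.TTTT
Step 3: 6 trees catch fire, 9 burn out
  .....F
  ......
  .....F
  .F..FT
  F.TFTT
Step 4: 3 trees catch fire, 6 burn out
  ......
  ......
  ......
  .....F
  ..F.FT
Step 5: 1 trees catch fire, 3 burn out
  ......
  ......
  ......
  ......
  .....F
Step 6: 0 trees catch fire, 1 burn out
  ......
  ......
  ......
  ......
  ......

......
......
......
......
......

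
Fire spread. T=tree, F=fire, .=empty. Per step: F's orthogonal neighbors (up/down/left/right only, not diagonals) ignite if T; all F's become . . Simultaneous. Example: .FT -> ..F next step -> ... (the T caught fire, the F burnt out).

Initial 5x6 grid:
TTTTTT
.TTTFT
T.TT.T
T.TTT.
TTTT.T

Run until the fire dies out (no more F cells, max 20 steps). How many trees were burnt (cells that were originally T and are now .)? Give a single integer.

Step 1: +3 fires, +1 burnt (F count now 3)
Step 2: +5 fires, +3 burnt (F count now 5)
Step 3: +4 fires, +5 burnt (F count now 4)
Step 4: +4 fires, +4 burnt (F count now 4)
Step 5: +2 fires, +4 burnt (F count now 2)
Step 6: +1 fires, +2 burnt (F count now 1)
Step 7: +1 fires, +1 burnt (F count now 1)
Step 8: +1 fires, +1 burnt (F count now 1)
Step 9: +1 fires, +1 burnt (F count now 1)
Step 10: +0 fires, +1 burnt (F count now 0)
Fire out after step 10
Initially T: 23, now '.': 29
Total burnt (originally-T cells now '.'): 22

Answer: 22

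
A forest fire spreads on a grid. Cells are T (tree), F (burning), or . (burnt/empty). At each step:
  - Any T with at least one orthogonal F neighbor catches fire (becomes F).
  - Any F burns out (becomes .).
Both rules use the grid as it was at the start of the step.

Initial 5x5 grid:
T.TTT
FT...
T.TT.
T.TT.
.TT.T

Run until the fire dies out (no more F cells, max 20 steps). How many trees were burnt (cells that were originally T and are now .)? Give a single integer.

Answer: 4

Derivation:
Step 1: +3 fires, +1 burnt (F count now 3)
Step 2: +1 fires, +3 burnt (F count now 1)
Step 3: +0 fires, +1 burnt (F count now 0)
Fire out after step 3
Initially T: 14, now '.': 15
Total burnt (originally-T cells now '.'): 4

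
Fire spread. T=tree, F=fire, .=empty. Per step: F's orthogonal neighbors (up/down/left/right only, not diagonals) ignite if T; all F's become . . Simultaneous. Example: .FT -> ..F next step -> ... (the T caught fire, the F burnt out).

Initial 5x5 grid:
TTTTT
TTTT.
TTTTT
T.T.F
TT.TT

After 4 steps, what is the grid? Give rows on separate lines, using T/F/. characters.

Step 1: 2 trees catch fire, 1 burn out
  TTTTT
  TTTT.
  TTTTF
  T.T..
  TT.TF
Step 2: 2 trees catch fire, 2 burn out
  TTTTT
  TTTT.
  TTTF.
  T.T..
  TT.F.
Step 3: 2 trees catch fire, 2 burn out
  TTTTT
  TTTF.
  TTF..
  T.T..
  TT...
Step 4: 4 trees catch fire, 2 burn out
  TTTFT
  TTF..
  TF...
  T.F..
  TT...

TTTFT
TTF..
TF...
T.F..
TT...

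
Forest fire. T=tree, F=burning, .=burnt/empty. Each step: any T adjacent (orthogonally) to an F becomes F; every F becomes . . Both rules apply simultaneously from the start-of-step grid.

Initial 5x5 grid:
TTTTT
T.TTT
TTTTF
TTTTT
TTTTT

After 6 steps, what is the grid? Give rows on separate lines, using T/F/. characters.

Step 1: 3 trees catch fire, 1 burn out
  TTTTT
  T.TTF
  TTTF.
  TTTTF
  TTTTT
Step 2: 5 trees catch fire, 3 burn out
  TTTTF
  T.TF.
  TTF..
  TTTF.
  TTTTF
Step 3: 5 trees catch fire, 5 burn out
  TTTF.
  T.F..
  TF...
  TTF..
  TTTF.
Step 4: 4 trees catch fire, 5 burn out
  TTF..
  T....
  F....
  TF...
  TTF..
Step 5: 4 trees catch fire, 4 burn out
  TF...
  F....
  .....
  F....
  TF...
Step 6: 2 trees catch fire, 4 burn out
  F....
  .....
  .....
  .....
  F....

F....
.....
.....
.....
F....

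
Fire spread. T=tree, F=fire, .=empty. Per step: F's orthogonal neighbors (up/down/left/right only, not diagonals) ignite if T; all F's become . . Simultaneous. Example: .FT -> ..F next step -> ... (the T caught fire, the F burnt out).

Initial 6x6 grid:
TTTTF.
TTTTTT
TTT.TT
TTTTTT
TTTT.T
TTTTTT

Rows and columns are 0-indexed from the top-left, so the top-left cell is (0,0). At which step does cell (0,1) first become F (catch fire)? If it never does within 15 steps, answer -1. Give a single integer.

Step 1: cell (0,1)='T' (+2 fires, +1 burnt)
Step 2: cell (0,1)='T' (+4 fires, +2 burnt)
Step 3: cell (0,1)='F' (+4 fires, +4 burnt)
  -> target ignites at step 3
Step 4: cell (0,1)='.' (+5 fires, +4 burnt)
Step 5: cell (0,1)='.' (+5 fires, +5 burnt)
Step 6: cell (0,1)='.' (+5 fires, +5 burnt)
Step 7: cell (0,1)='.' (+4 fires, +5 burnt)
Step 8: cell (0,1)='.' (+2 fires, +4 burnt)
Step 9: cell (0,1)='.' (+1 fires, +2 burnt)
Step 10: cell (0,1)='.' (+0 fires, +1 burnt)
  fire out at step 10

3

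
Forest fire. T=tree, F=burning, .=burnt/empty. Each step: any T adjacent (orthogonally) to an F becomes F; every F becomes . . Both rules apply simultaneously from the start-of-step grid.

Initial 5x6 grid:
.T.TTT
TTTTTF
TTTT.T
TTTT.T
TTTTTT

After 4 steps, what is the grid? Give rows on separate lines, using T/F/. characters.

Step 1: 3 trees catch fire, 1 burn out
  .T.TTF
  TTTTF.
  TTTT.F
  TTTT.T
  TTTTTT
Step 2: 3 trees catch fire, 3 burn out
  .T.TF.
  TTTF..
  TTTT..
  TTTT.F
  TTTTTT
Step 3: 4 trees catch fire, 3 burn out
  .T.F..
  TTF...
  TTTF..
  TTTT..
  TTTTTF
Step 4: 4 trees catch fire, 4 burn out
  .T....
  TF....
  TTF...
  TTTF..
  TTTTF.

.T....
TF....
TTF...
TTTF..
TTTTF.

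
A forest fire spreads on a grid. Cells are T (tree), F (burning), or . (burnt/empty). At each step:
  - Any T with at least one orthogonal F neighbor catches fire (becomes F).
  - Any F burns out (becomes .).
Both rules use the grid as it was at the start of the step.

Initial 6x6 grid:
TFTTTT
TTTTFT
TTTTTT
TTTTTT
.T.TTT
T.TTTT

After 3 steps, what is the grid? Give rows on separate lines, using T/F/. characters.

Step 1: 7 trees catch fire, 2 burn out
  F.FTFT
  TFTF.F
  TTTTFT
  TTTTTT
  .T.TTT
  T.TTTT
Step 2: 8 trees catch fire, 7 burn out
  ...F.F
  F.F...
  TFTF.F
  TTTTFT
  .T.TTT
  T.TTTT
Step 3: 6 trees catch fire, 8 burn out
  ......
  ......
  F.F...
  TFTF.F
  .T.TFT
  T.TTTT

......
......
F.F...
TFTF.F
.T.TFT
T.TTTT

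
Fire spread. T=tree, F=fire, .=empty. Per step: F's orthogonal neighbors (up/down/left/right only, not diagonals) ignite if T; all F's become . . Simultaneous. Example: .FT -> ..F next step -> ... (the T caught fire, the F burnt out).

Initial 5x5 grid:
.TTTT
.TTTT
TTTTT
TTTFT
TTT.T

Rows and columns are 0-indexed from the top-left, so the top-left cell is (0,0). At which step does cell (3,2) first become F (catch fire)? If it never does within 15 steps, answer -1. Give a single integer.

Step 1: cell (3,2)='F' (+3 fires, +1 burnt)
  -> target ignites at step 1
Step 2: cell (3,2)='.' (+6 fires, +3 burnt)
Step 3: cell (3,2)='.' (+6 fires, +6 burnt)
Step 4: cell (3,2)='.' (+5 fires, +6 burnt)
Step 5: cell (3,2)='.' (+1 fires, +5 burnt)
Step 6: cell (3,2)='.' (+0 fires, +1 burnt)
  fire out at step 6

1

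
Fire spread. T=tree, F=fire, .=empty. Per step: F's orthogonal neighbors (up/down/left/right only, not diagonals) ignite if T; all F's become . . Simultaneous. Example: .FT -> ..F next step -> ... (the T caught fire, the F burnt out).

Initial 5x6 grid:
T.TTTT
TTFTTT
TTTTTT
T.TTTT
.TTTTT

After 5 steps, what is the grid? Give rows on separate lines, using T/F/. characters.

Step 1: 4 trees catch fire, 1 burn out
  T.FTTT
  TF.FTT
  TTFTTT
  T.TTTT
  .TTTTT
Step 2: 6 trees catch fire, 4 burn out
  T..FTT
  F...FT
  TF.FTT
  T.FTTT
  .TTTTT
Step 3: 7 trees catch fire, 6 burn out
  F...FT
  .....F
  F...FT
  T..FTT
  .TFTTT
Step 4: 6 trees catch fire, 7 burn out
  .....F
  ......
  .....F
  F...FT
  .F.FTT
Step 5: 2 trees catch fire, 6 burn out
  ......
  ......
  ......
  .....F
  ....FT

......
......
......
.....F
....FT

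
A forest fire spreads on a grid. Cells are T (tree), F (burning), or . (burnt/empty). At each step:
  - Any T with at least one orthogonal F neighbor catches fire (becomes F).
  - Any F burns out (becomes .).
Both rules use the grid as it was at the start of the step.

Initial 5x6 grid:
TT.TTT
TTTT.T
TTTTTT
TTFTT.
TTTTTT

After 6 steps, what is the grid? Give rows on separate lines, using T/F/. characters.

Step 1: 4 trees catch fire, 1 burn out
  TT.TTT
  TTTT.T
  TTFTTT
  TF.FT.
  TTFTTT
Step 2: 7 trees catch fire, 4 burn out
  TT.TTT
  TTFT.T
  TF.FTT
  F...F.
  TF.FTT
Step 3: 6 trees catch fire, 7 burn out
  TT.TTT
  TF.F.T
  F...FT
  ......
  F...FT
Step 4: 5 trees catch fire, 6 burn out
  TF.FTT
  F....T
  .....F
  ......
  .....F
Step 5: 3 trees catch fire, 5 burn out
  F...FT
  .....F
  ......
  ......
  ......
Step 6: 1 trees catch fire, 3 burn out
  .....F
  ......
  ......
  ......
  ......

.....F
......
......
......
......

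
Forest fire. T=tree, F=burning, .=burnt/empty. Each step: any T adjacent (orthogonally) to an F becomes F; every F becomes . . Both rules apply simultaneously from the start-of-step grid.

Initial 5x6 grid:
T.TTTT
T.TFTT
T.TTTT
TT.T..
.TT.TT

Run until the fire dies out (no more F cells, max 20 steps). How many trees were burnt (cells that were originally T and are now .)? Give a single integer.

Answer: 12

Derivation:
Step 1: +4 fires, +1 burnt (F count now 4)
Step 2: +6 fires, +4 burnt (F count now 6)
Step 3: +2 fires, +6 burnt (F count now 2)
Step 4: +0 fires, +2 burnt (F count now 0)
Fire out after step 4
Initially T: 21, now '.': 21
Total burnt (originally-T cells now '.'): 12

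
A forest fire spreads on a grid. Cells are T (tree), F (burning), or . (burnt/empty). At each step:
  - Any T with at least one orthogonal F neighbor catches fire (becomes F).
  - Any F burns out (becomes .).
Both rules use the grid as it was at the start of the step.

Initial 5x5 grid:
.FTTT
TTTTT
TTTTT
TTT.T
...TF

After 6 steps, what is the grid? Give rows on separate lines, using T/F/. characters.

Step 1: 4 trees catch fire, 2 burn out
  ..FTT
  TFTTT
  TTTTT
  TTT.F
  ...F.
Step 2: 5 trees catch fire, 4 burn out
  ...FT
  F.FTT
  TFTTF
  TTT..
  .....
Step 3: 7 trees catch fire, 5 burn out
  ....F
  ...FF
  F.FF.
  TFT..
  .....
Step 4: 2 trees catch fire, 7 burn out
  .....
  .....
  .....
  F.F..
  .....
Step 5: 0 trees catch fire, 2 burn out
  .....
  .....
  .....
  .....
  .....
Step 6: 0 trees catch fire, 0 burn out
  .....
  .....
  .....
  .....
  .....

.....
.....
.....
.....
.....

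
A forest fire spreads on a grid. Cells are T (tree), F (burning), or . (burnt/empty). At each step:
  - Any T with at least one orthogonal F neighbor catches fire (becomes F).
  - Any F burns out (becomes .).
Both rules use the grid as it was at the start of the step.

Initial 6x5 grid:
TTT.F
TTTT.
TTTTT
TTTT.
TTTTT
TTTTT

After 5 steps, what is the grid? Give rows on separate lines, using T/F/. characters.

Step 1: 0 trees catch fire, 1 burn out
  TTT..
  TTTT.
  TTTTT
  TTTT.
  TTTTT
  TTTTT
Step 2: 0 trees catch fire, 0 burn out
  TTT..
  TTTT.
  TTTTT
  TTTT.
  TTTTT
  TTTTT
Step 3: 0 trees catch fire, 0 burn out
  TTT..
  TTTT.
  TTTTT
  TTTT.
  TTTTT
  TTTTT
Step 4: 0 trees catch fire, 0 burn out
  TTT..
  TTTT.
  TTTTT
  TTTT.
  TTTTT
  TTTTT
Step 5: 0 trees catch fire, 0 burn out
  TTT..
  TTTT.
  TTTTT
  TTTT.
  TTTTT
  TTTTT

TTT..
TTTT.
TTTTT
TTTT.
TTTTT
TTTTT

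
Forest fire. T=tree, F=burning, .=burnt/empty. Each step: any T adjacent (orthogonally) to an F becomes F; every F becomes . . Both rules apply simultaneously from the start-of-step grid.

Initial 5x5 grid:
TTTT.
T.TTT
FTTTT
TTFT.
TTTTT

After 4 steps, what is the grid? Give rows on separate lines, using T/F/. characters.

Step 1: 7 trees catch fire, 2 burn out
  TTTT.
  F.TTT
  .FFTT
  FF.F.
  TTFTT
Step 2: 6 trees catch fire, 7 burn out
  FTTT.
  ..FTT
  ...FT
  .....
  FF.FT
Step 3: 5 trees catch fire, 6 burn out
  .FFT.
  ...FT
  ....F
  .....
  ....F
Step 4: 2 trees catch fire, 5 burn out
  ...F.
  ....F
  .....
  .....
  .....

...F.
....F
.....
.....
.....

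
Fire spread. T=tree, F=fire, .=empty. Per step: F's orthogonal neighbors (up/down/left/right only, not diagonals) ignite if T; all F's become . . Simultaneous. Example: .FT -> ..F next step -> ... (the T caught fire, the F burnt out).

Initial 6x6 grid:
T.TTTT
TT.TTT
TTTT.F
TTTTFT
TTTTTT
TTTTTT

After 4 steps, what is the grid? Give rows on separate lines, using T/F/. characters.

Step 1: 4 trees catch fire, 2 burn out
  T.TTTT
  TT.TTF
  TTTT..
  TTTF.F
  TTTTFT
  TTTTTT
Step 2: 7 trees catch fire, 4 burn out
  T.TTTF
  TT.TF.
  TTTF..
  TTF...
  TTTF.F
  TTTTFT
Step 3: 7 trees catch fire, 7 burn out
  T.TTF.
  TT.F..
  TTF...
  TF....
  TTF...
  TTTF.F
Step 4: 5 trees catch fire, 7 burn out
  T.TF..
  TT....
  TF....
  F.....
  TF....
  TTF...

T.TF..
TT....
TF....
F.....
TF....
TTF...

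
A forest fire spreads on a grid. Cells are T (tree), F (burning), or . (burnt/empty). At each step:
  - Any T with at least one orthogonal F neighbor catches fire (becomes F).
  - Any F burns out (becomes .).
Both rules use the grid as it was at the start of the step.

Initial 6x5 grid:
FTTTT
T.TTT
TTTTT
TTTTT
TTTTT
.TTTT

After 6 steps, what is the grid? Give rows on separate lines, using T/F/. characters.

Step 1: 2 trees catch fire, 1 burn out
  .FTTT
  F.TTT
  TTTTT
  TTTTT
  TTTTT
  .TTTT
Step 2: 2 trees catch fire, 2 burn out
  ..FTT
  ..TTT
  FTTTT
  TTTTT
  TTTTT
  .TTTT
Step 3: 4 trees catch fire, 2 burn out
  ...FT
  ..FTT
  .FTTT
  FTTTT
  TTTTT
  .TTTT
Step 4: 5 trees catch fire, 4 burn out
  ....F
  ...FT
  ..FTT
  .FTTT
  FTTTT
  .TTTT
Step 5: 4 trees catch fire, 5 burn out
  .....
  ....F
  ...FT
  ..FTT
  .FTTT
  .TTTT
Step 6: 4 trees catch fire, 4 burn out
  .....
  .....
  ....F
  ...FT
  ..FTT
  .FTTT

.....
.....
....F
...FT
..FTT
.FTTT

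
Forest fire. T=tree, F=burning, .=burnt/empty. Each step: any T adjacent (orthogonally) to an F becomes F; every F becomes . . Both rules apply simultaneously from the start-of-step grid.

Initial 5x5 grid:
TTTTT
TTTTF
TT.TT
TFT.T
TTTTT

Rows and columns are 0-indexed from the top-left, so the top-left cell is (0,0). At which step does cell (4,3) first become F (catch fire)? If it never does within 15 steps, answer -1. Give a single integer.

Step 1: cell (4,3)='T' (+7 fires, +2 burnt)
Step 2: cell (4,3)='T' (+8 fires, +7 burnt)
Step 3: cell (4,3)='F' (+5 fires, +8 burnt)
  -> target ignites at step 3
Step 4: cell (4,3)='.' (+1 fires, +5 burnt)
Step 5: cell (4,3)='.' (+0 fires, +1 burnt)
  fire out at step 5

3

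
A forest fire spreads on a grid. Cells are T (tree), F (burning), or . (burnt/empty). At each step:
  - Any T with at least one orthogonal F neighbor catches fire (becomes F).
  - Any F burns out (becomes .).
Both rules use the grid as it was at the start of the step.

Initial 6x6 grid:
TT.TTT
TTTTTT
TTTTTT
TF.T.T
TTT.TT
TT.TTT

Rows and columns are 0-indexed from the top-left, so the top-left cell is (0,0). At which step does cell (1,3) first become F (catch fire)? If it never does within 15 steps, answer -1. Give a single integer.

Step 1: cell (1,3)='T' (+3 fires, +1 burnt)
Step 2: cell (1,3)='T' (+6 fires, +3 burnt)
Step 3: cell (1,3)='T' (+5 fires, +6 burnt)
Step 4: cell (1,3)='F' (+4 fires, +5 burnt)
  -> target ignites at step 4
Step 5: cell (1,3)='.' (+3 fires, +4 burnt)
Step 6: cell (1,3)='.' (+3 fires, +3 burnt)
Step 7: cell (1,3)='.' (+2 fires, +3 burnt)
Step 8: cell (1,3)='.' (+2 fires, +2 burnt)
Step 9: cell (1,3)='.' (+1 fires, +2 burnt)
Step 10: cell (1,3)='.' (+1 fires, +1 burnt)
Step 11: cell (1,3)='.' (+0 fires, +1 burnt)
  fire out at step 11

4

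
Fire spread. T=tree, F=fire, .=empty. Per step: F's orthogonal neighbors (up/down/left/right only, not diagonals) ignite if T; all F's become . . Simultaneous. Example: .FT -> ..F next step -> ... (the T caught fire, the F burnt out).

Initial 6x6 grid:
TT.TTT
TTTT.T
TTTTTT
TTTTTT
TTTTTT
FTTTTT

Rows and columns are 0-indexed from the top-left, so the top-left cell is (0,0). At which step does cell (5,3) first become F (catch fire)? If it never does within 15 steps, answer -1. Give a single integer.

Step 1: cell (5,3)='T' (+2 fires, +1 burnt)
Step 2: cell (5,3)='T' (+3 fires, +2 burnt)
Step 3: cell (5,3)='F' (+4 fires, +3 burnt)
  -> target ignites at step 3
Step 4: cell (5,3)='.' (+5 fires, +4 burnt)
Step 5: cell (5,3)='.' (+6 fires, +5 burnt)
Step 6: cell (5,3)='.' (+5 fires, +6 burnt)
Step 7: cell (5,3)='.' (+3 fires, +5 burnt)
Step 8: cell (5,3)='.' (+2 fires, +3 burnt)
Step 9: cell (5,3)='.' (+2 fires, +2 burnt)
Step 10: cell (5,3)='.' (+1 fires, +2 burnt)
Step 11: cell (5,3)='.' (+0 fires, +1 burnt)
  fire out at step 11

3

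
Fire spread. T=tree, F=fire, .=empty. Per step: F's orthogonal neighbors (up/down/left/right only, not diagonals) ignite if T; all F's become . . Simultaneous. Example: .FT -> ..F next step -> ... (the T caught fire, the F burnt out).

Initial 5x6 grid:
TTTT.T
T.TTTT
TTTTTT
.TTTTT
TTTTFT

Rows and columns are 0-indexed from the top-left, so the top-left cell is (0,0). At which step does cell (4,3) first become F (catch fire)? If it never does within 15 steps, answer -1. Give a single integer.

Step 1: cell (4,3)='F' (+3 fires, +1 burnt)
  -> target ignites at step 1
Step 2: cell (4,3)='.' (+4 fires, +3 burnt)
Step 3: cell (4,3)='.' (+5 fires, +4 burnt)
Step 4: cell (4,3)='.' (+5 fires, +5 burnt)
Step 5: cell (4,3)='.' (+4 fires, +5 burnt)
Step 6: cell (4,3)='.' (+2 fires, +4 burnt)
Step 7: cell (4,3)='.' (+2 fires, +2 burnt)
Step 8: cell (4,3)='.' (+1 fires, +2 burnt)
Step 9: cell (4,3)='.' (+0 fires, +1 burnt)
  fire out at step 9

1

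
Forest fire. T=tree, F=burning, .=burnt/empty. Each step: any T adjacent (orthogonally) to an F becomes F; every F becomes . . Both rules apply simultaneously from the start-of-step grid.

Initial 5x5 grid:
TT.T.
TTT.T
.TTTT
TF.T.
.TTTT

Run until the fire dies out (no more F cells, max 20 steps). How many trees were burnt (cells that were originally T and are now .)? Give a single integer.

Answer: 16

Derivation:
Step 1: +3 fires, +1 burnt (F count now 3)
Step 2: +3 fires, +3 burnt (F count now 3)
Step 3: +5 fires, +3 burnt (F count now 5)
Step 4: +4 fires, +5 burnt (F count now 4)
Step 5: +1 fires, +4 burnt (F count now 1)
Step 6: +0 fires, +1 burnt (F count now 0)
Fire out after step 6
Initially T: 17, now '.': 24
Total burnt (originally-T cells now '.'): 16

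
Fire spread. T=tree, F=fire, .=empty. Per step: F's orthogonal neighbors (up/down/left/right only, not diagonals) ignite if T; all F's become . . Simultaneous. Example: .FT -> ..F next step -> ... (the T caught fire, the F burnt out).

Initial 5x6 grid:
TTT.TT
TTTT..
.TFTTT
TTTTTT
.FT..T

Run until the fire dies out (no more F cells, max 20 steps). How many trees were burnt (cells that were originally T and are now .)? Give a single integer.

Step 1: +6 fires, +2 burnt (F count now 6)
Step 2: +6 fires, +6 burnt (F count now 6)
Step 3: +4 fires, +6 burnt (F count now 4)
Step 4: +2 fires, +4 burnt (F count now 2)
Step 5: +1 fires, +2 burnt (F count now 1)
Step 6: +0 fires, +1 burnt (F count now 0)
Fire out after step 6
Initially T: 21, now '.': 28
Total burnt (originally-T cells now '.'): 19

Answer: 19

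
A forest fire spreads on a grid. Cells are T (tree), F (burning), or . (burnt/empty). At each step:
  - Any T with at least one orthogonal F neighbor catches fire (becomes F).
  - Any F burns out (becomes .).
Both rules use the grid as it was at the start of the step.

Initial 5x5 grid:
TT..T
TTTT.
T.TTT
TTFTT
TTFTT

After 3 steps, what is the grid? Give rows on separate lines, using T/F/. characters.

Step 1: 5 trees catch fire, 2 burn out
  TT..T
  TTTT.
  T.FTT
  TF.FT
  TF.FT
Step 2: 6 trees catch fire, 5 burn out
  TT..T
  TTFT.
  T..FT
  F...F
  F...F
Step 3: 4 trees catch fire, 6 burn out
  TT..T
  TF.F.
  F...F
  .....
  .....

TT..T
TF.F.
F...F
.....
.....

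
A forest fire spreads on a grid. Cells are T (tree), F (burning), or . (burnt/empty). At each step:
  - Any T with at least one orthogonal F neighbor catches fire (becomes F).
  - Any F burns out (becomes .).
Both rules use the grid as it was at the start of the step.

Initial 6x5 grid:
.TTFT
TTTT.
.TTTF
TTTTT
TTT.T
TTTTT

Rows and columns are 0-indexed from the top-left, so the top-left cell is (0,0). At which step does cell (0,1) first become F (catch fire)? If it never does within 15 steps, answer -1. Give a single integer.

Step 1: cell (0,1)='T' (+5 fires, +2 burnt)
Step 2: cell (0,1)='F' (+5 fires, +5 burnt)
  -> target ignites at step 2
Step 3: cell (0,1)='.' (+4 fires, +5 burnt)
Step 4: cell (0,1)='.' (+4 fires, +4 burnt)
Step 5: cell (0,1)='.' (+3 fires, +4 burnt)
Step 6: cell (0,1)='.' (+2 fires, +3 burnt)
Step 7: cell (0,1)='.' (+1 fires, +2 burnt)
Step 8: cell (0,1)='.' (+0 fires, +1 burnt)
  fire out at step 8

2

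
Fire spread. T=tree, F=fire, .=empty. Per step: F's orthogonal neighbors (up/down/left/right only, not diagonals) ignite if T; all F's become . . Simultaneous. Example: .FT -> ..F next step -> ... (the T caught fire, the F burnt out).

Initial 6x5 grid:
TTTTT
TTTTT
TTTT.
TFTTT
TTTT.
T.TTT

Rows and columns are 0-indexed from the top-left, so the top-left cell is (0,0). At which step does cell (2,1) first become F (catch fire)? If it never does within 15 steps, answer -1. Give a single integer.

Step 1: cell (2,1)='F' (+4 fires, +1 burnt)
  -> target ignites at step 1
Step 2: cell (2,1)='.' (+6 fires, +4 burnt)
Step 3: cell (2,1)='.' (+8 fires, +6 burnt)
Step 4: cell (2,1)='.' (+4 fires, +8 burnt)
Step 5: cell (2,1)='.' (+3 fires, +4 burnt)
Step 6: cell (2,1)='.' (+1 fires, +3 burnt)
Step 7: cell (2,1)='.' (+0 fires, +1 burnt)
  fire out at step 7

1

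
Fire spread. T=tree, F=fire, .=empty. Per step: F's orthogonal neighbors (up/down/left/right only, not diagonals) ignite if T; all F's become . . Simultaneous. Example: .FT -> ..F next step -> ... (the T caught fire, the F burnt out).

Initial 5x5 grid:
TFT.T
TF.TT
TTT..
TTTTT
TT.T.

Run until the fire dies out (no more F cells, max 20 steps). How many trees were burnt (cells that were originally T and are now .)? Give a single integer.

Answer: 14

Derivation:
Step 1: +4 fires, +2 burnt (F count now 4)
Step 2: +3 fires, +4 burnt (F count now 3)
Step 3: +3 fires, +3 burnt (F count now 3)
Step 4: +2 fires, +3 burnt (F count now 2)
Step 5: +2 fires, +2 burnt (F count now 2)
Step 6: +0 fires, +2 burnt (F count now 0)
Fire out after step 6
Initially T: 17, now '.': 22
Total burnt (originally-T cells now '.'): 14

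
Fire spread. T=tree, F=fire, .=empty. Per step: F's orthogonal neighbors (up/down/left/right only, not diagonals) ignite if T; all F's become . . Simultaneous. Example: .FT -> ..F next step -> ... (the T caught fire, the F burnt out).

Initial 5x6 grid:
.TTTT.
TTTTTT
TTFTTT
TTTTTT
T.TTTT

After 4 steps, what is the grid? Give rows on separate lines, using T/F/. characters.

Step 1: 4 trees catch fire, 1 burn out
  .TTTT.
  TTFTTT
  TF.FTT
  TTFTTT
  T.TTTT
Step 2: 8 trees catch fire, 4 burn out
  .TFTT.
  TF.FTT
  F...FT
  TF.FTT
  T.FTTT
Step 3: 8 trees catch fire, 8 burn out
  .F.FT.
  F...FT
  .....F
  F...FT
  T..FTT
Step 4: 5 trees catch fire, 8 burn out
  ....F.
  .....F
  ......
  .....F
  F...FT

....F.
.....F
......
.....F
F...FT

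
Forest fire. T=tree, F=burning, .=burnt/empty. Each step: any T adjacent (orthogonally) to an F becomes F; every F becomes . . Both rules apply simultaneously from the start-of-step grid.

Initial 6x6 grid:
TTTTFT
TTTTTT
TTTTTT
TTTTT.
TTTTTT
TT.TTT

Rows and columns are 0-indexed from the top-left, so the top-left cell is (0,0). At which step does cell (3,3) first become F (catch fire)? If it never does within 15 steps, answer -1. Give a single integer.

Step 1: cell (3,3)='T' (+3 fires, +1 burnt)
Step 2: cell (3,3)='T' (+4 fires, +3 burnt)
Step 3: cell (3,3)='T' (+5 fires, +4 burnt)
Step 4: cell (3,3)='F' (+5 fires, +5 burnt)
  -> target ignites at step 4
Step 5: cell (3,3)='.' (+6 fires, +5 burnt)
Step 6: cell (3,3)='.' (+5 fires, +6 burnt)
Step 7: cell (3,3)='.' (+2 fires, +5 burnt)
Step 8: cell (3,3)='.' (+2 fires, +2 burnt)
Step 9: cell (3,3)='.' (+1 fires, +2 burnt)
Step 10: cell (3,3)='.' (+0 fires, +1 burnt)
  fire out at step 10

4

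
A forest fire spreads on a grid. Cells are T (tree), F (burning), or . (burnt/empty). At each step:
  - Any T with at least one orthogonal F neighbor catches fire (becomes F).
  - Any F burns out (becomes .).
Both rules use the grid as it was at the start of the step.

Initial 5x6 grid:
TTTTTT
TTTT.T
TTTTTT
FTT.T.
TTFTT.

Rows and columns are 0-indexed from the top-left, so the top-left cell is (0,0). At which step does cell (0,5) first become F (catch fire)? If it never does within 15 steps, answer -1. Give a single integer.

Step 1: cell (0,5)='T' (+6 fires, +2 burnt)
Step 2: cell (0,5)='T' (+4 fires, +6 burnt)
Step 3: cell (0,5)='T' (+5 fires, +4 burnt)
Step 4: cell (0,5)='T' (+4 fires, +5 burnt)
Step 5: cell (0,5)='T' (+2 fires, +4 burnt)
Step 6: cell (0,5)='T' (+2 fires, +2 burnt)
Step 7: cell (0,5)='F' (+1 fires, +2 burnt)
  -> target ignites at step 7
Step 8: cell (0,5)='.' (+0 fires, +1 burnt)
  fire out at step 8

7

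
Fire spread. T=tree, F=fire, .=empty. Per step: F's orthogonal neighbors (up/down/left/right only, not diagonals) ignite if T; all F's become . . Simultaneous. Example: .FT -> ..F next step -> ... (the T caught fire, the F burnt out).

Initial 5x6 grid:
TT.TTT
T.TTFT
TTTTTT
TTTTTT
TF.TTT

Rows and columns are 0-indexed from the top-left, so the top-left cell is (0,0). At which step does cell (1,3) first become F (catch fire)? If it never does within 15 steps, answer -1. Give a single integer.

Step 1: cell (1,3)='F' (+6 fires, +2 burnt)
  -> target ignites at step 1
Step 2: cell (1,3)='.' (+9 fires, +6 burnt)
Step 3: cell (1,3)='.' (+5 fires, +9 burnt)
Step 4: cell (1,3)='.' (+3 fires, +5 burnt)
Step 5: cell (1,3)='.' (+1 fires, +3 burnt)
Step 6: cell (1,3)='.' (+1 fires, +1 burnt)
Step 7: cell (1,3)='.' (+0 fires, +1 burnt)
  fire out at step 7

1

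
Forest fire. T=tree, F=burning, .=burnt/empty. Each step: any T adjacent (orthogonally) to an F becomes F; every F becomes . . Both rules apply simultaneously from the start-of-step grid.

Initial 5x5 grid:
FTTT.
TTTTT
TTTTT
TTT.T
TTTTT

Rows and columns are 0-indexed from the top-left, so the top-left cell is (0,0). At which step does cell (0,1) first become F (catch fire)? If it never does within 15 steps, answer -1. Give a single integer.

Step 1: cell (0,1)='F' (+2 fires, +1 burnt)
  -> target ignites at step 1
Step 2: cell (0,1)='.' (+3 fires, +2 burnt)
Step 3: cell (0,1)='.' (+4 fires, +3 burnt)
Step 4: cell (0,1)='.' (+4 fires, +4 burnt)
Step 5: cell (0,1)='.' (+4 fires, +4 burnt)
Step 6: cell (0,1)='.' (+2 fires, +4 burnt)
Step 7: cell (0,1)='.' (+2 fires, +2 burnt)
Step 8: cell (0,1)='.' (+1 fires, +2 burnt)
Step 9: cell (0,1)='.' (+0 fires, +1 burnt)
  fire out at step 9

1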